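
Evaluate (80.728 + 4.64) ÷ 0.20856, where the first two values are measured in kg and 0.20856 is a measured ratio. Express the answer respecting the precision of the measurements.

80.728 kg + 4.64 kg = 85.368 kg; the sum is limited to 2 decimal places (4 s.f.).
Carrying full precision, 85.368 ÷ 0.20856 = 409.321058688… kg; 0.20856 has 5 s.f., so the result keeps min(4, 5) = 4 s.f.
Rounded to 4 significant figures: 409.3 kg.

409.3 kg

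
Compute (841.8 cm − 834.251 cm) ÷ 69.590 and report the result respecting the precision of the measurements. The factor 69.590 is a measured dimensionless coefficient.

0.11 cm

841.8 cm − 834.251 cm = 7.549 cm; the difference is limited to 1 decimal place (2 s.f.).
Carrying full precision, 7.549 ÷ 69.590 = 0.108478229631… cm; 69.590 has 5 s.f., so the result keeps min(2, 5) = 2 s.f.
Rounded to 2 significant figures: 0.11 cm.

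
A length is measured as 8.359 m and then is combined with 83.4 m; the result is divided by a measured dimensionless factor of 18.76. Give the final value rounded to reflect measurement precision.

4.89 m

8.359 m + 83.4 m = 91.759 m; the sum is limited to 1 decimal place (3 s.f.).
Carrying full precision, 91.759 ÷ 18.76 = 4.89120469083… m; 18.76 has 4 s.f., so the result keeps min(3, 4) = 3 s.f.
Rounded to 3 significant figures: 4.89 m.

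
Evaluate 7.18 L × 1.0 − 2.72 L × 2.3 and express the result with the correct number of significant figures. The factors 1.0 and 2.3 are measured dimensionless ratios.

0.9 L

7.18 × 1.0 = 7.18 → 7.2 L (2 s.f., last digit at the 10^-1 place).
2.72 × 2.3 = 6.256 → 6.3 L (2 s.f., last digit at the 10^-1 place).
Difference: 0.924 L; keep the coarser place, 10^-1.
Result: 0.9 L.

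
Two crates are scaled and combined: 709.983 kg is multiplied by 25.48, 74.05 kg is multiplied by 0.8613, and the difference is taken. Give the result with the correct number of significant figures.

709.983 × 25.48 = 18090.36684 → 1.809 × 10^4 kg (4 s.f., last digit at the 10^1 place).
74.05 × 0.8613 = 63.779265 → 63.78 kg (4 s.f., last digit at the 10^-2 place).
Difference: 18026.587575 kg; keep the coarser place, 10^1.
Result: 1.803 × 10^4 kg.

1.803 × 10^4 kg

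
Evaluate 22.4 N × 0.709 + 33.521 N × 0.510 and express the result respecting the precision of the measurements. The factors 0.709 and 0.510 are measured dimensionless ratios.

33.0 N

22.4 × 0.709 = 15.8816 → 15.9 N (3 s.f., last digit at the 10^-1 place).
33.521 × 0.510 = 17.09571 → 17.1 N (3 s.f., last digit at the 10^-1 place).
Sum: 32.97731 N; keep the coarser place, 10^-1.
Result: 33.0 N.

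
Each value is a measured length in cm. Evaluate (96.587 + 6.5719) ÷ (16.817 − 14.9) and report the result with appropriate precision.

96.587 + 6.5719 = 103.1589, limited to 3 d.p. → 6 s.f.; 16.817 − 14.9 = 1.917, limited to 1 d.p. → 2 s.f.
Carrying full precision, 103.1589 ÷ 1.917 = 53.8126760563…; keep min(6, 2) = 2 s.f.
Rounded to 2 significant figures: 54.

54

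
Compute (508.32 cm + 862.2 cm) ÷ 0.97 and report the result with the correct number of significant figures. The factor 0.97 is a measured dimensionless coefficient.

1.4 × 10³ cm

508.32 cm + 862.2 cm = 1370.52 cm; the sum is limited to 1 decimal place (5 s.f.).
Carrying full precision, 1370.52 ÷ 0.97 = 1412.90721649… cm; 0.97 has 2 s.f., so the result keeps min(5, 2) = 2 s.f.
Rounded to 2 significant figures: 1.4 × 10³ cm.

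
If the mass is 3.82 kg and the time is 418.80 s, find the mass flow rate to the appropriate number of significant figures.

0.00912 kg/s

mass flow rate = 3.82 kg ÷ 418.80 s = 0.00912129894938… kg/s.
3.82 has 3 significant figures; 418.80 has 5.
Division/multiplication keeps the fewest: 3 significant figures.
Rounded: 0.00912 kg/s.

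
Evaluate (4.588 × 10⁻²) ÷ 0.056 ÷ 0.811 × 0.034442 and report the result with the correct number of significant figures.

3.5 × 10⁻²

(4.588 × 10⁻²) ÷ 0.056 ÷ 0.811 × 0.034442 = 0.0347938823322…
Multiplication/division keeps the fewest significant figures: 4.588 × 10⁻² → 4 s.f., 0.056 → 2 s.f., 0.811 → 3 s.f., 0.034442 → 5 s.f.; limit is 2.
Rounded to 2 significant figures: 3.5 × 10⁻².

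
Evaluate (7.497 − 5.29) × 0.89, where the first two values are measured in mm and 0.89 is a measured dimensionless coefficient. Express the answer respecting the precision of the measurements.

7.497 mm − 5.29 mm = 2.207 mm; the difference is limited to 2 decimal places (3 s.f.).
Carrying full precision, 2.207 × 0.89 = 1.96423 mm; 0.89 has 2 s.f., so the result keeps min(3, 2) = 2 s.f.
Rounded to 2 significant figures: 2.0 mm.

2.0 mm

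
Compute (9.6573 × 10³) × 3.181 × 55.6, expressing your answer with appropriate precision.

1.71 × 10⁶

(9.6573 × 10³) × 3.181 × 55.6 = 1708024.84428
Multiplication/division keeps the fewest significant figures: 9.6573 × 10³ → 5 s.f., 3.181 → 4 s.f., 55.6 → 3 s.f.; limit is 3.
Rounded to 3 significant figures: 1.71 × 10⁶.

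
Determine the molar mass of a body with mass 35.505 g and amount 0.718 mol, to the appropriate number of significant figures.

molar mass = 35.505 g ÷ 0.718 mol = 49.4498607242… g/mol.
35.505 has 5 significant figures; 0.718 has 3.
Division/multiplication keeps the fewest: 3 significant figures.
Rounded: 49.4 g/mol.

49.4 g/mol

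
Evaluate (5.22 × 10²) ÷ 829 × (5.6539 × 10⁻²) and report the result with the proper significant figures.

(5.22 × 10²) ÷ 829 × (5.6539 × 10⁻²) = 0.0356011556092…
Multiplication/division keeps the fewest significant figures: 5.22 × 10² → 3 s.f., 829 → 3 s.f., 5.6539 × 10⁻² → 5 s.f.; limit is 3.
Rounded to 3 significant figures: 3.56 × 10⁻².

3.56 × 10⁻²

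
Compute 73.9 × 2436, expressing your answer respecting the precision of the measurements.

1.80 × 10⁵

73.9 × 2436 = 180020.4
Multiplication/division keeps the fewest significant figures: 73.9 → 3 s.f., 2436 → 4 s.f.; limit is 3.
Rounded to 3 significant figures: 1.80 × 10⁵.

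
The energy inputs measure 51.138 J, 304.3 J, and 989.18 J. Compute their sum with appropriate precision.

1344.6 J

51.138 J + 304.3 J + 989.18 J = 1344.618 J.
Addition/subtraction keeps the fewest decimal places: 51.138 → 3 decimal places, 304.3 → 1 decimal place, 989.18 → 2 decimal places; limit is 1.
Rounded to 1 decimal place: 1344.6 J.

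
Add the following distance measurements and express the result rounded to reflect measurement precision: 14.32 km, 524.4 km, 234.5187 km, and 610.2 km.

1.3834 × 10^3 km

14.32 km + 524.4 km + 234.5187 km + 610.2 km = 1383.4387 km.
Addition/subtraction keeps the fewest decimal places: 14.32 → 2 decimal places, 524.4 → 1 decimal place, 234.5187 → 4 decimal places, 610.2 → 1 decimal place; limit is 1.
Rounded to 1 decimal place: 1.3834 × 10^3 km.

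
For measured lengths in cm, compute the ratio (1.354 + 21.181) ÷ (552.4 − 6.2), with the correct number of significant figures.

1.354 + 21.181 = 22.535, limited to 3 d.p. → 5 s.f.; 552.4 − 6.2 = 546.2, limited to 1 d.p. → 4 s.f.
Carrying full precision, 22.535 ÷ 546.2 = 0.0412577810326…; keep min(5, 4) = 4 s.f.
Rounded to 4 significant figures: 0.04126.

0.04126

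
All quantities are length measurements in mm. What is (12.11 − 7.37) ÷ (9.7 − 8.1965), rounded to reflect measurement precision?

12.11 − 7.37 = 4.74, limited to 2 d.p. → 3 s.f.; 9.7 − 8.1965 = 1.5035, limited to 1 d.p. → 2 s.f.
Carrying full precision, 4.74 ÷ 1.5035 = 3.15264383106…; keep min(3, 2) = 2 s.f.
Rounded to 2 significant figures: 3.2.

3.2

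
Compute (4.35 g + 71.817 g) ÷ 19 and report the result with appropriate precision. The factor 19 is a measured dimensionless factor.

4.35 g + 71.817 g = 76.167 g; the sum is limited to 2 decimal places (4 s.f.).
Carrying full precision, 76.167 ÷ 19 = 4.00878947368… g; 19 has 2 s.f., so the result keeps min(4, 2) = 2 s.f.
Rounded to 2 significant figures: 4.0 g.

4.0 g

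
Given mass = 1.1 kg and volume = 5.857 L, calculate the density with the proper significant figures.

0.19 kg/L

density = 1.1 kg ÷ 5.857 L = 0.187809458767… kg/L.
1.1 has 2 significant figures; 5.857 has 4.
Division/multiplication keeps the fewest: 2 significant figures.
Rounded: 0.19 kg/L.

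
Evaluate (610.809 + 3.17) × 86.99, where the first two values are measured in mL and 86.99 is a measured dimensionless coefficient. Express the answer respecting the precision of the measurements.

610.809 mL + 3.17 mL = 613.979 mL; the sum is limited to 2 decimal places (5 s.f.).
Carrying full precision, 613.979 × 86.99 = 53410.03321 mL; 86.99 has 4 s.f., so the result keeps min(5, 4) = 4 s.f.
Rounded to 4 significant figures: 5.341 × 10⁴ mL.

5.341 × 10⁴ mL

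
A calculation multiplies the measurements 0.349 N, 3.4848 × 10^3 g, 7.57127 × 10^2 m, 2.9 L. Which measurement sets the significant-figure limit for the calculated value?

0.349 N → 3 s.f.; 3.4848 × 10^3 g → 5 s.f.; 7.57127 × 10^2 m → 6 s.f.; 2.9 L → 2 s.f.
The fewest is 2 significant figures, from 2.9 L.

2.9 L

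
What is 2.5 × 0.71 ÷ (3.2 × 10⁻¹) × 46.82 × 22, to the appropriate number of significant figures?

5.7 × 10³

2.5 × 0.71 ÷ (3.2 × 10⁻¹) × 46.82 × 22 = 5713.503125
Multiplication/division keeps the fewest significant figures: 2.5 → 2 s.f., 0.71 → 2 s.f., 3.2 × 10⁻¹ → 2 s.f., 46.82 → 4 s.f., 22 → 2 s.f.; limit is 2.
Rounded to 2 significant figures: 5.7 × 10³.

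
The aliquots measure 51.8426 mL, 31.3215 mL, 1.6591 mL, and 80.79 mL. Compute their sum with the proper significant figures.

51.8426 mL + 31.3215 mL + 1.6591 mL + 80.79 mL = 165.6132 mL.
Addition/subtraction keeps the fewest decimal places: 51.8426 → 4 decimal places, 31.3215 → 4 decimal places, 1.6591 → 4 decimal places, 80.79 → 2 decimal places; limit is 2.
Rounded to 2 decimal places: 165.61 mL.

165.61 mL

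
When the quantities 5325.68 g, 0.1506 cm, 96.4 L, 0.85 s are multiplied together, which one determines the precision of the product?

5325.68 g → 6 s.f.; 0.1506 cm → 4 s.f.; 96.4 L → 3 s.f.; 0.85 s → 2 s.f.
The fewest is 2 significant figures, from 0.85 s.

0.85 s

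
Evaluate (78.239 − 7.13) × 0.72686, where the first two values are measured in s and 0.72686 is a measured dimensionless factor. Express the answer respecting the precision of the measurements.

78.239 s − 7.13 s = 71.109 s; the difference is limited to 2 decimal places (4 s.f.).
Carrying full precision, 71.109 × 0.72686 = 51.68628774 s; 0.72686 has 5 s.f., so the result keeps min(4, 5) = 4 s.f.
Rounded to 4 significant figures: 51.69 s.

51.69 s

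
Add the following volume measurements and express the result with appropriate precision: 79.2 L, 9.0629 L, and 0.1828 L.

88.4 L

79.2 L + 9.0629 L + 0.1828 L = 88.4457 L.
Addition/subtraction keeps the fewest decimal places: 79.2 → 1 decimal place, 9.0629 → 4 decimal places, 0.1828 → 4 decimal places; limit is 1.
Rounded to 1 decimal place: 88.4 L.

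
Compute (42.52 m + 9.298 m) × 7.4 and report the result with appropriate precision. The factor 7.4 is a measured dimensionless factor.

3.8 × 10² m

42.52 m + 9.298 m = 51.818 m; the sum is limited to 2 decimal places (4 s.f.).
Carrying full precision, 51.818 × 7.4 = 383.4532 m; 7.4 has 2 s.f., so the result keeps min(4, 2) = 2 s.f.
Rounded to 2 significant figures: 3.8 × 10² m.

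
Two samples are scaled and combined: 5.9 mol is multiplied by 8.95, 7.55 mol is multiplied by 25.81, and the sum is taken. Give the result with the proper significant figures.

248 mol

5.9 × 8.95 = 52.805 → 53 mol (2 s.f., last digit at the 10^0 place).
7.55 × 25.81 = 194.8655 → 195 mol (3 s.f., last digit at the 10^0 place).
Sum: 247.6705 mol; keep the coarser place, 10^0.
Result: 248 mol.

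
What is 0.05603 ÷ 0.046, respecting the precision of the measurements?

1.2

0.05603 ÷ 0.046 = 1.21804347826…
Multiplication/division keeps the fewest significant figures: 0.05603 → 4 s.f., 0.046 → 2 s.f.; limit is 2.
Rounded to 2 significant figures: 1.2.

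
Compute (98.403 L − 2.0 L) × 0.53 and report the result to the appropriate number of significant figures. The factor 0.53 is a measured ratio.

98.403 L − 2.0 L = 96.403 L; the difference is limited to 1 decimal place (3 s.f.).
Carrying full precision, 96.403 × 0.53 = 51.09359 L; 0.53 has 2 s.f., so the result keeps min(3, 2) = 2 s.f.
Rounded to 2 significant figures: 51 L.

51 L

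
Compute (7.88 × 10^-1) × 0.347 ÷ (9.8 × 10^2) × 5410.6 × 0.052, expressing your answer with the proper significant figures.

(7.88 × 10^-1) × 0.347 ÷ (9.8 × 10^2) × 5410.6 × 0.052 = 0.078501578289…
Multiplication/division keeps the fewest significant figures: 7.88 × 10^-1 → 3 s.f., 0.347 → 3 s.f., 9.8 × 10^2 → 2 s.f., 5410.6 → 5 s.f., 0.052 → 2 s.f.; limit is 2.
Rounded to 2 significant figures: 0.079.

0.079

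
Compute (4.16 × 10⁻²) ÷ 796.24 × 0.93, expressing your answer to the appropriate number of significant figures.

(4.16 × 10⁻²) ÷ 796.24 × 0.93 = 0.000048588365317…
Multiplication/division keeps the fewest significant figures: 4.16 × 10⁻² → 3 s.f., 796.24 → 5 s.f., 0.93 → 2 s.f.; limit is 2.
Rounded to 2 significant figures: 4.9 × 10⁻⁵.

4.9 × 10⁻⁵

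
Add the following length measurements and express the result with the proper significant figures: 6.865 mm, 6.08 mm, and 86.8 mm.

99.7 mm

6.865 mm + 6.08 mm + 86.8 mm = 99.745 mm.
Addition/subtraction keeps the fewest decimal places: 6.865 → 3 decimal places, 6.08 → 2 decimal places, 86.8 → 1 decimal place; limit is 1.
Rounded to 1 decimal place: 99.7 mm.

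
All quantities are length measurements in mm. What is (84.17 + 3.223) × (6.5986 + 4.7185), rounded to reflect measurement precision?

84.17 + 3.223 = 87.393, limited to 2 d.p. → 4 s.f.; 6.5986 + 4.7185 = 11.3171, limited to 4 d.p. → 6 s.f.
Carrying full precision, 87.393 × 11.3171 = 989.0353203; keep min(4, 6) = 4 s.f.
Rounded to 4 significant figures: 989.0 mm².

989.0 mm²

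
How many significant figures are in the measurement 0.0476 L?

3

0.0476: leading zeros are not significant.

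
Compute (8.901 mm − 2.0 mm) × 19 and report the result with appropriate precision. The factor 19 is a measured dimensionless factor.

8.901 mm − 2.0 mm = 6.901 mm; the difference is limited to 1 decimal place (2 s.f.).
Carrying full precision, 6.901 × 19 = 131.119 mm; 19 has 2 s.f., so the result keeps min(2, 2) = 2 s.f.
Rounded to 2 significant figures: 1.3 × 10^2 mm.

1.3 × 10^2 mm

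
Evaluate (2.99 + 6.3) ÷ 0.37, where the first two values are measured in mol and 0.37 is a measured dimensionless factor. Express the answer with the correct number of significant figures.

25 mol

2.99 mol + 6.3 mol = 9.29 mol; the sum is limited to 1 decimal place (2 s.f.).
Carrying full precision, 9.29 ÷ 0.37 = 25.1081081081… mol; 0.37 has 2 s.f., so the result keeps min(2, 2) = 2 s.f.
Rounded to 2 significant figures: 25 mol.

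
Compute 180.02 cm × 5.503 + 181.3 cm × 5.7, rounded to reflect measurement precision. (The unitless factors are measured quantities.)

2.0 × 10³ cm

180.02 × 5.503 = 990.65006 → 990.7 cm (4 s.f., last digit at the 10^-1 place).
181.3 × 5.7 = 1033.41 → 1.0 × 10³ cm (2 s.f., last digit at the 10^2 place).
Sum: 2024.06006 cm; keep the coarser place, 10^2.
Result: 2.0 × 10³ cm.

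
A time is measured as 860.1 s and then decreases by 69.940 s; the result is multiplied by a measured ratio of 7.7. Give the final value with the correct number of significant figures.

6.1 × 10³ s

860.1 s − 69.940 s = 790.160 s; the difference is limited to 1 decimal place (4 s.f.).
Carrying full precision, 790.160 × 7.7 = 6084.232 s; 7.7 has 2 s.f., so the result keeps min(4, 2) = 2 s.f.
Rounded to 2 significant figures: 6.1 × 10³ s.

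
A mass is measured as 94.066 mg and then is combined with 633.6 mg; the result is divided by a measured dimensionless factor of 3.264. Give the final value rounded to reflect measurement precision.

94.066 mg + 633.6 mg = 727.666 mg; the sum is limited to 1 decimal place (4 s.f.).
Carrying full precision, 727.666 ÷ 3.264 = 222.936887255… mg; 3.264 has 4 s.f., so the result keeps min(4, 4) = 4 s.f.
Rounded to 4 significant figures: 222.9 mg.

222.9 mg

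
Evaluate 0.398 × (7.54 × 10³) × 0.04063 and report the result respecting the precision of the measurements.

122

0.398 × (7.54 × 10³) × 0.04063 = 121.9273796
Multiplication/division keeps the fewest significant figures: 0.398 → 3 s.f., 7.54 × 10³ → 3 s.f., 0.04063 → 4 s.f.; limit is 3.
Rounded to 3 significant figures: 122.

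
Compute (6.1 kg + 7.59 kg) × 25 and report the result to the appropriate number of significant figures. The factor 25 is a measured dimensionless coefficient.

3.4 × 10^2 kg

6.1 kg + 7.59 kg = 13.69 kg; the sum is limited to 1 decimal place (3 s.f.).
Carrying full precision, 13.69 × 25 = 342.25 kg; 25 has 2 s.f., so the result keeps min(3, 2) = 2 s.f.
Rounded to 2 significant figures: 3.4 × 10^2 kg.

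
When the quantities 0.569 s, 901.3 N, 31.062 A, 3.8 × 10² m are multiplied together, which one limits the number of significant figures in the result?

0.569 s → 3 s.f.; 901.3 N → 4 s.f.; 31.062 A → 5 s.f.; 3.8 × 10² m → 2 s.f.
The fewest is 2 significant figures, from 3.8 × 10² m.

3.8 × 10² m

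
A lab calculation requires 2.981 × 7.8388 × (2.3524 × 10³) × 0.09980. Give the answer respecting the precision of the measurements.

2.981 × 7.8388 × (2.3524 × 10³) × 0.09980 = 5485.96802517…
Multiplication/division keeps the fewest significant figures: 2.981 → 4 s.f., 7.8388 → 5 s.f., 2.3524 × 10³ → 5 s.f., 0.09980 → 4 s.f.; limit is 4.
Rounded to 4 significant figures: 5486.

5486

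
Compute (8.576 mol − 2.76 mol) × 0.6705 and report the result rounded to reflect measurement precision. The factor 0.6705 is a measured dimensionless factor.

3.90 mol

8.576 mol − 2.76 mol = 5.816 mol; the difference is limited to 2 decimal places (3 s.f.).
Carrying full precision, 5.816 × 0.6705 = 3.899628 mol; 0.6705 has 4 s.f., so the result keeps min(3, 4) = 3 s.f.
Rounded to 3 significant figures: 3.90 mol.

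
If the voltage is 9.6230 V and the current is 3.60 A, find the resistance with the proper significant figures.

resistance = 9.6230 V ÷ 3.60 A = 2.67305555556… Ω.
9.6230 has 5 significant figures; 3.60 has 3.
Division/multiplication keeps the fewest: 3 significant figures.
Rounded: 2.67 Ω.

2.67 Ω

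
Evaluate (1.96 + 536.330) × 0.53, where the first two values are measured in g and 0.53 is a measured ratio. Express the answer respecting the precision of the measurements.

2.9 × 10² g

1.96 g + 536.330 g = 538.290 g; the sum is limited to 2 decimal places (5 s.f.).
Carrying full precision, 538.290 × 0.53 = 285.2937 g; 0.53 has 2 s.f., so the result keeps min(5, 2) = 2 s.f.
Rounded to 2 significant figures: 2.9 × 10² g.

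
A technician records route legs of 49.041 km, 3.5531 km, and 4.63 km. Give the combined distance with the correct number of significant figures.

49.041 km + 3.5531 km + 4.63 km = 57.2241 km.
Addition/subtraction keeps the fewest decimal places: 49.041 → 3 decimal places, 3.5531 → 4 decimal places, 4.63 → 2 decimal places; limit is 2.
Rounded to 2 decimal places: 57.22 km.

57.22 km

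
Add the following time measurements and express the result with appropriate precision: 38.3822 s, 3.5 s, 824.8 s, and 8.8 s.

875.5 s

38.3822 s + 3.5 s + 824.8 s + 8.8 s = 875.4822 s.
Addition/subtraction keeps the fewest decimal places: 38.3822 → 4 decimal places, 3.5 → 1 decimal place, 824.8 → 1 decimal place, 8.8 → 1 decimal place; limit is 1.
Rounded to 1 decimal place: 875.5 s.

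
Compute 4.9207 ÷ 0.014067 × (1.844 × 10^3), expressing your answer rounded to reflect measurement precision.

4.9207 ÷ 0.014067 × (1.844 × 10^3) = 645039.510912…
Multiplication/division keeps the fewest significant figures: 4.9207 → 5 s.f., 0.014067 → 5 s.f., 1.844 × 10^3 → 4 s.f.; limit is 4.
Rounded to 4 significant figures: 6.450 × 10^5.

6.450 × 10^5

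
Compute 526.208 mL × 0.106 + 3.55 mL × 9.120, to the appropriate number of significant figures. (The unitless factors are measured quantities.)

526.208 × 0.106 = 55.778048 → 55.8 mL (3 s.f., last digit at the 10^-1 place).
3.55 × 9.120 = 32.376 → 32.4 mL (3 s.f., last digit at the 10^-1 place).
Sum: 88.154048 mL; keep the coarser place, 10^-1.
Result: 88.2 mL.

88.2 mL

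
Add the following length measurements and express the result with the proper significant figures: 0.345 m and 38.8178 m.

0.345 m + 38.8178 m = 39.1628 m.
Addition/subtraction keeps the fewest decimal places: 0.345 → 3 decimal places, 38.8178 → 4 decimal places; limit is 3.
Rounded to 3 decimal places: 39.163 m.

39.163 m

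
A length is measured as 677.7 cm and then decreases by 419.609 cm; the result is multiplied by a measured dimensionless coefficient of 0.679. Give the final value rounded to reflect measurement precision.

677.7 cm − 419.609 cm = 258.091 cm; the difference is limited to 1 decimal place (4 s.f.).
Carrying full precision, 258.091 × 0.679 = 175.243789 cm; 0.679 has 3 s.f., so the result keeps min(4, 3) = 3 s.f.
Rounded to 3 significant figures: 175 cm.

175 cm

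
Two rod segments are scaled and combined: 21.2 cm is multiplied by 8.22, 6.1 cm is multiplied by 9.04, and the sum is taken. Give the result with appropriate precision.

229 cm

21.2 × 8.22 = 174.264 → 174 cm (3 s.f., last digit at the 10^0 place).
6.1 × 9.04 = 55.144 → 55 cm (2 s.f., last digit at the 10^0 place).
Sum: 229.408 cm; keep the coarser place, 10^0.
Result: 229 cm.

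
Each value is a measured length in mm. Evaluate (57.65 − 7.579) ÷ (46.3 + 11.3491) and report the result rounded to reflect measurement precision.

57.65 − 7.579 = 50.071, limited to 2 d.p. → 4 s.f.; 46.3 + 11.3491 = 57.6491, limited to 1 d.p. → 3 s.f.
Carrying full precision, 50.071 ÷ 57.6491 = 0.868547817746…; keep min(4, 3) = 3 s.f.
Rounded to 3 significant figures: 0.869.

0.869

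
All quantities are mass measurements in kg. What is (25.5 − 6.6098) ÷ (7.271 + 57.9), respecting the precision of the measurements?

0.290

25.5 − 6.6098 = 18.8902, limited to 1 d.p. → 3 s.f.; 7.271 + 57.9 = 65.171, limited to 1 d.p. → 3 s.f.
Carrying full precision, 18.8902 ÷ 65.171 = 0.289855917509…; keep min(3, 3) = 3 s.f.
Rounded to 3 significant figures: 0.290.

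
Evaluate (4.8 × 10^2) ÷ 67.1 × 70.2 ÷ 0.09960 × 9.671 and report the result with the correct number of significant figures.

4.9 × 10^4

(4.8 × 10^2) ÷ 67.1 × 70.2 ÷ 0.09960 × 9.671 = 48760.4689997…
Multiplication/division keeps the fewest significant figures: 4.8 × 10^2 → 2 s.f., 67.1 → 3 s.f., 70.2 → 3 s.f., 0.09960 → 4 s.f., 9.671 → 4 s.f.; limit is 2.
Rounded to 2 significant figures: 4.9 × 10^4.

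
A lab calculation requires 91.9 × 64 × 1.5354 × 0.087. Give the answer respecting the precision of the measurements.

7.9 × 10^2

91.9 × 64 × 1.5354 × 0.087 = 785.66295168
Multiplication/division keeps the fewest significant figures: 91.9 → 3 s.f., 64 → 2 s.f., 1.5354 → 5 s.f., 0.087 → 2 s.f.; limit is 2.
Rounded to 2 significant figures: 7.9 × 10^2.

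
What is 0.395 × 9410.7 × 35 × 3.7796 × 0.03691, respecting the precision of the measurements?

1.8 × 10^4

0.395 × 9410.7 × 35 × 3.7796 × 0.03691 = 18150.0135846…
Multiplication/division keeps the fewest significant figures: 0.395 → 3 s.f., 9410.7 → 5 s.f., 35 → 2 s.f., 3.7796 → 5 s.f., 0.03691 → 4 s.f.; limit is 2.
Rounded to 2 significant figures: 1.8 × 10^4.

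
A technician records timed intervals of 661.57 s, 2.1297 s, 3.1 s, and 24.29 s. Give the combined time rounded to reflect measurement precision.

661.57 s + 2.1297 s + 3.1 s + 24.29 s = 691.0897 s.
Addition/subtraction keeps the fewest decimal places: 661.57 → 2 decimal places, 2.1297 → 4 decimal places, 3.1 → 1 decimal place, 24.29 → 2 decimal places; limit is 1.
Rounded to 1 decimal place: 691.1 s.

691.1 s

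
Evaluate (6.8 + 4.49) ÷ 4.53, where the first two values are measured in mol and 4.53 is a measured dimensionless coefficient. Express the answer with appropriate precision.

2.49 mol

6.8 mol + 4.49 mol = 11.29 mol; the sum is limited to 1 decimal place (3 s.f.).
Carrying full precision, 11.29 ÷ 4.53 = 2.49227373068… mol; 4.53 has 3 s.f., so the result keeps min(3, 3) = 3 s.f.
Rounded to 3 significant figures: 2.49 mol.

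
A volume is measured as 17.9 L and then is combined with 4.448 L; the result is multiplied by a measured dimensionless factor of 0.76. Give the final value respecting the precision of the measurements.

17.9 L + 4.448 L = 22.348 L; the sum is limited to 1 decimal place (3 s.f.).
Carrying full precision, 22.348 × 0.76 = 16.98448 L; 0.76 has 2 s.f., so the result keeps min(3, 2) = 2 s.f.
Rounded to 2 significant figures: 17 L.

17 L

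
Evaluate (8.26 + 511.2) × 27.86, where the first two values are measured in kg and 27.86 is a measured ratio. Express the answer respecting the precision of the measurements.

1.447 × 10⁴ kg

8.26 kg + 511.2 kg = 519.46 kg; the sum is limited to 1 decimal place (4 s.f.).
Carrying full precision, 519.46 × 27.86 = 14472.1556 kg; 27.86 has 4 s.f., so the result keeps min(4, 4) = 4 s.f.
Rounded to 4 significant figures: 1.447 × 10⁴ kg.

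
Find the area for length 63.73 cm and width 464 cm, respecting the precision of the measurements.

2.96 × 10⁴ cm²

area = 63.73 cm × 464 cm = 29570.72 cm².
63.73 has 4 significant figures; 464 has 3.
Division/multiplication keeps the fewest: 3 significant figures.
Rounded: 2.96 × 10⁴ cm².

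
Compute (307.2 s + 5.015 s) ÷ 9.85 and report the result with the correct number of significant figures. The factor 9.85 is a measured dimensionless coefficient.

31.7 s

307.2 s + 5.015 s = 312.215 s; the sum is limited to 1 decimal place (4 s.f.).
Carrying full precision, 312.215 ÷ 9.85 = 31.6969543147… s; 9.85 has 3 s.f., so the result keeps min(4, 3) = 3 s.f.
Rounded to 3 significant figures: 31.7 s.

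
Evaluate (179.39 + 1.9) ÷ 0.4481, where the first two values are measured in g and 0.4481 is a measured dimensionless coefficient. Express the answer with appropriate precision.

404.6 g

179.39 g + 1.9 g = 181.29 g; the sum is limited to 1 decimal place (4 s.f.).
Carrying full precision, 181.29 ÷ 0.4481 = 404.57487168… g; 0.4481 has 4 s.f., so the result keeps min(4, 4) = 4 s.f.
Rounded to 4 significant figures: 404.6 g.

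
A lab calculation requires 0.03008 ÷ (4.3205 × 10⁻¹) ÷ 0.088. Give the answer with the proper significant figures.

7.9 × 10⁻¹

0.03008 ÷ (4.3205 × 10⁻¹) ÷ 0.088 = 0.79115422247…
Multiplication/division keeps the fewest significant figures: 0.03008 → 4 s.f., 4.3205 × 10⁻¹ → 5 s.f., 0.088 → 2 s.f.; limit is 2.
Rounded to 2 significant figures: 7.9 × 10⁻¹.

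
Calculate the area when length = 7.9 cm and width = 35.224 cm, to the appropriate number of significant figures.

2.8 × 10^2 cm²

area = 7.9 cm × 35.224 cm = 278.2696 cm².
7.9 has 2 significant figures; 35.224 has 5.
Division/multiplication keeps the fewest: 2 significant figures.
Rounded: 2.8 × 10^2 cm².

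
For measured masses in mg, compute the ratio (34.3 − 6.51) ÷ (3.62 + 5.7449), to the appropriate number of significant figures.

2.97

34.3 − 6.51 = 27.79, limited to 1 d.p. → 3 s.f.; 3.62 + 5.7449 = 9.3649, limited to 2 d.p. → 3 s.f.
Carrying full precision, 27.79 ÷ 9.3649 = 2.96746361413…; keep min(3, 3) = 3 s.f.
Rounded to 3 significant figures: 2.97.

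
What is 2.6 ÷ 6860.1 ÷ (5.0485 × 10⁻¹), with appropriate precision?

2.6 ÷ 6860.1 ÷ (5.0485 × 10⁻¹) = 0.000750724416217…
Multiplication/division keeps the fewest significant figures: 2.6 → 2 s.f., 6860.1 → 5 s.f., 5.0485 × 10⁻¹ → 5 s.f.; limit is 2.
Rounded to 2 significant figures: 7.5 × 10⁻⁴.

7.5 × 10⁻⁴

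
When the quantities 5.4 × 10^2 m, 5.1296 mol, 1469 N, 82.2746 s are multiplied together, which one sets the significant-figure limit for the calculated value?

5.4 × 10^2 m → 2 s.f.; 5.1296 mol → 5 s.f.; 1469 N → 4 s.f.; 82.2746 s → 6 s.f.
The fewest is 2 significant figures, from 5.4 × 10^2 m.

5.4 × 10^2 m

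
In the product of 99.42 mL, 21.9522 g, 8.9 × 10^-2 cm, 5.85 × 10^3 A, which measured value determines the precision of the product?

99.42 mL → 4 s.f.; 21.9522 g → 6 s.f.; 8.9 × 10^-2 cm → 2 s.f.; 5.85 × 10^3 A → 3 s.f.
The fewest is 2 significant figures, from 8.9 × 10^-2 cm.

8.9 × 10^-2 cm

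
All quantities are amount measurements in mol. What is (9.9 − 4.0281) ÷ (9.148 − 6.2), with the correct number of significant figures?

2.0

9.9 − 4.0281 = 5.8719, limited to 1 d.p. → 2 s.f.; 9.148 − 6.2 = 2.948, limited to 1 d.p. → 2 s.f.
Carrying full precision, 5.8719 ÷ 2.948 = 1.99182496608…; keep min(2, 2) = 2 s.f.
Rounded to 2 significant figures: 2.0.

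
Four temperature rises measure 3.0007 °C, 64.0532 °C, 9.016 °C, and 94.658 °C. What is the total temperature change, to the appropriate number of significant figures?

3.0007 °C + 64.0532 °C + 9.016 °C + 94.658 °C = 170.7279 °C.
Addition/subtraction keeps the fewest decimal places: 3.0007 → 4 decimal places, 64.0532 → 4 decimal places, 9.016 → 3 decimal places, 94.658 → 3 decimal places; limit is 3.
Rounded to 3 decimal places: 170.728 °C.

170.728 °C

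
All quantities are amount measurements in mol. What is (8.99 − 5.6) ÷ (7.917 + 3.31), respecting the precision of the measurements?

0.30

8.99 − 5.6 = 3.39, limited to 1 d.p. → 2 s.f.; 7.917 + 3.31 = 11.227, limited to 2 d.p. → 4 s.f.
Carrying full precision, 3.39 ÷ 11.227 = 0.301950654672…; keep min(2, 4) = 2 s.f.
Rounded to 2 significant figures: 0.30.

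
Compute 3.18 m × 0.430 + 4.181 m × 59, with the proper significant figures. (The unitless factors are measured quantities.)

2.5 × 10^2 m

3.18 × 0.430 = 1.3674 → 1.37 m (3 s.f., last digit at the 10^-2 place).
4.181 × 59 = 246.679 → 2.5 × 10^2 m (2 s.f., last digit at the 10^1 place).
Sum: 248.0464 m; keep the coarser place, 10^1.
Result: 2.5 × 10^2 m.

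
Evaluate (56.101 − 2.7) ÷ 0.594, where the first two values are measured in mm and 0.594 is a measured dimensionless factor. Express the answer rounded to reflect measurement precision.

56.101 mm − 2.7 mm = 53.401 mm; the difference is limited to 1 decimal place (3 s.f.).
Carrying full precision, 53.401 ÷ 0.594 = 89.9006734007… mm; 0.594 has 3 s.f., so the result keeps min(3, 3) = 3 s.f.
Rounded to 3 significant figures: 89.9 mm.

89.9 mm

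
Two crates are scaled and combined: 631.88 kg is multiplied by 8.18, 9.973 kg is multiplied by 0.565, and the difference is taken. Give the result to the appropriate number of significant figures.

631.88 × 8.18 = 5168.7784 → 5.17 × 10^3 kg (3 s.f., last digit at the 10^1 place).
9.973 × 0.565 = 5.634745 → 5.63 kg (3 s.f., last digit at the 10^-2 place).
Difference: 5163.143655 kg; keep the coarser place, 10^1.
Result: 5.16 × 10^3 kg.

5.16 × 10^3 kg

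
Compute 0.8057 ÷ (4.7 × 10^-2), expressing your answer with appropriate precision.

0.8057 ÷ (4.7 × 10^-2) = 17.1425531915…
Multiplication/division keeps the fewest significant figures: 0.8057 → 4 s.f., 4.7 × 10^-2 → 2 s.f.; limit is 2.
Rounded to 2 significant figures: 17.

17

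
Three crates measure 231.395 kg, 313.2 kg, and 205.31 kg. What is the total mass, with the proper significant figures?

749.9 kg

231.395 kg + 313.2 kg + 205.31 kg = 749.905 kg.
Addition/subtraction keeps the fewest decimal places: 231.395 → 3 decimal places, 313.2 → 1 decimal place, 205.31 → 2 decimal places; limit is 1.
Rounded to 1 decimal place: 749.9 kg.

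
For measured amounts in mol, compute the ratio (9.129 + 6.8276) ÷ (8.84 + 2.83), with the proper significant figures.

9.129 + 6.8276 = 15.9566, limited to 3 d.p. → 5 s.f.; 8.84 + 2.83 = 11.67, limited to 2 d.p. → 4 s.f.
Carrying full precision, 15.9566 ÷ 11.67 = 1.36731790917…; keep min(5, 4) = 4 s.f.
Rounded to 4 significant figures: 1.367.

1.367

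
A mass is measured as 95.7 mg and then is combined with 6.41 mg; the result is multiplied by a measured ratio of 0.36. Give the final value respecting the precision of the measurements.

95.7 mg + 6.41 mg = 102.11 mg; the sum is limited to 1 decimal place (4 s.f.).
Carrying full precision, 102.11 × 0.36 = 36.7596 mg; 0.36 has 2 s.f., so the result keeps min(4, 2) = 2 s.f.
Rounded to 2 significant figures: 37 mg.

37 mg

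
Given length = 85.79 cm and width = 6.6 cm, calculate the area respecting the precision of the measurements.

5.7 × 10^2 cm²

area = 85.79 cm × 6.6 cm = 566.214 cm².
85.79 has 4 significant figures; 6.6 has 2.
Division/multiplication keeps the fewest: 2 significant figures.
Rounded: 5.7 × 10^2 cm².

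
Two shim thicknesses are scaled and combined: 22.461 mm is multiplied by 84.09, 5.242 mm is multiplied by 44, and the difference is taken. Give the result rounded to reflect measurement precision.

22.461 × 84.09 = 1888.74549 → 1889 mm (4 s.f., last digit at the 10^0 place).
5.242 × 44 = 230.648 → 2.3 × 10² mm (2 s.f., last digit at the 10^1 place).
Difference: 1658.09749 mm; keep the coarser place, 10^1.
Result: 1.66 × 10³ mm.

1.66 × 10³ mm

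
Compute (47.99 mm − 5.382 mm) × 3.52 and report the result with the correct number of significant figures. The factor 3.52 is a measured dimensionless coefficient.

1.50 × 10^2 mm

47.99 mm − 5.382 mm = 42.608 mm; the difference is limited to 2 decimal places (4 s.f.).
Carrying full precision, 42.608 × 3.52 = 149.98016 mm; 3.52 has 3 s.f., so the result keeps min(4, 3) = 3 s.f.
Rounded to 3 significant figures: 1.50 × 10^2 mm.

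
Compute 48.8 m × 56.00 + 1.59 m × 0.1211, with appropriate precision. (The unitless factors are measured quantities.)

2.73 × 10^3 m

48.8 × 56.00 = 2732.8 → 2.73 × 10^3 m (3 s.f., last digit at the 10^1 place).
1.59 × 0.1211 = 0.192549 → 0.193 m (3 s.f., last digit at the 10^-3 place).
Sum: 2732.992549 m; keep the coarser place, 10^1.
Result: 2.73 × 10^3 m.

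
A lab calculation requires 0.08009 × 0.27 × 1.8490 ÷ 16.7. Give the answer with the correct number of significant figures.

0.0024

0.08009 × 0.27 × 1.8490 ÷ 16.7 = 0.00239421141916…
Multiplication/division keeps the fewest significant figures: 0.08009 → 4 s.f., 0.27 → 2 s.f., 1.8490 → 5 s.f., 16.7 → 3 s.f.; limit is 2.
Rounded to 2 significant figures: 0.0024.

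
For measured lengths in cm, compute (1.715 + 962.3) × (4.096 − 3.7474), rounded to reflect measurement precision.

1.715 + 962.3 = 964.015, limited to 1 d.p. → 4 s.f.; 4.096 − 3.7474 = 0.3486, limited to 3 d.p. → 3 s.f.
Carrying full precision, 964.015 × 0.3486 = 336.055629; keep min(4, 3) = 3 s.f.
Rounded to 3 significant figures: 336 cm².

336 cm²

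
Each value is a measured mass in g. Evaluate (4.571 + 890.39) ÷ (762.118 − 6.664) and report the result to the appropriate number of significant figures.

1.1847

4.571 + 890.39 = 894.961, limited to 2 d.p. → 5 s.f.; 762.118 − 6.664 = 755.454, limited to 3 d.p. → 6 s.f.
Carrying full precision, 894.961 ÷ 755.454 = 1.18466643899…; keep min(5, 6) = 5 s.f.
Rounded to 5 significant figures: 1.1847.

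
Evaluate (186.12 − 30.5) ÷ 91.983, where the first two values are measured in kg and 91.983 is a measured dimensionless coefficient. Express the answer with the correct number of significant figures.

186.12 kg − 30.5 kg = 155.62 kg; the difference is limited to 1 decimal place (4 s.f.).
Carrying full precision, 155.62 ÷ 91.983 = 1.6918343607… kg; 91.983 has 5 s.f., so the result keeps min(4, 5) = 4 s.f.
Rounded to 4 significant figures: 1.692 kg.

1.692 kg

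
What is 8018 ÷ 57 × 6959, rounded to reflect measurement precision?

8018 ÷ 57 × 6959 = 978899.333333…
Multiplication/division keeps the fewest significant figures: 8018 → 4 s.f., 57 → 2 s.f., 6959 → 4 s.f.; limit is 2.
Rounded to 2 significant figures: 9.8 × 10⁵.

9.8 × 10⁵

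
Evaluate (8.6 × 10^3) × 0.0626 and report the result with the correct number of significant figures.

(8.6 × 10^3) × 0.0626 = 538.36
Multiplication/division keeps the fewest significant figures: 8.6 × 10^3 → 2 s.f., 0.0626 → 3 s.f.; limit is 2.
Rounded to 2 significant figures: 5.4 × 10^2.

5.4 × 10^2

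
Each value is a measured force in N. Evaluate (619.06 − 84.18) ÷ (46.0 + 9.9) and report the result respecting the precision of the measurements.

9.57

619.06 − 84.18 = 534.88, limited to 2 d.p. → 5 s.f.; 46.0 + 9.9 = 55.9, limited to 1 d.p. → 3 s.f.
Carrying full precision, 534.88 ÷ 55.9 = 9.56851520572…; keep min(5, 3) = 3 s.f.
Rounded to 3 significant figures: 9.57.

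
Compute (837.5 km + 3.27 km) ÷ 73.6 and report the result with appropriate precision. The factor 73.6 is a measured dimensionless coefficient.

11.4 km

837.5 km + 3.27 km = 840.77 km; the sum is limited to 1 decimal place (4 s.f.).
Carrying full precision, 840.77 ÷ 73.6 = 11.4235054348… km; 73.6 has 3 s.f., so the result keeps min(4, 3) = 3 s.f.
Rounded to 3 significant figures: 11.4 km.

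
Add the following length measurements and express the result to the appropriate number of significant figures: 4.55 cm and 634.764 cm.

4.55 cm + 634.764 cm = 639.314 cm.
Addition/subtraction keeps the fewest decimal places: 4.55 → 2 decimal places, 634.764 → 3 decimal places; limit is 2.
Rounded to 2 decimal places: 639.31 cm.

639.31 cm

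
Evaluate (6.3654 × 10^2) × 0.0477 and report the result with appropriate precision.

30.4

(6.3654 × 10^2) × 0.0477 = 30.362958
Multiplication/division keeps the fewest significant figures: 6.3654 × 10^2 → 5 s.f., 0.0477 → 3 s.f.; limit is 3.
Rounded to 3 significant figures: 30.4.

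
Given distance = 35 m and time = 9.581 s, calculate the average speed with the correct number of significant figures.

3.7 m/s

average speed = 35 m ÷ 9.581 s = 3.65306335456… m/s.
35 has 2 significant figures; 9.581 has 4.
Division/multiplication keeps the fewest: 2 significant figures.
Rounded: 3.7 m/s.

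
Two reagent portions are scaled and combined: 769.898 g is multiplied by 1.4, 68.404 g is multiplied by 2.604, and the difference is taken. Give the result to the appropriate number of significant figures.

769.898 × 1.4 = 1077.8572 → 1.1 × 10³ g (2 s.f., last digit at the 10^2 place).
68.404 × 2.604 = 178.124016 → 178.1 g (4 s.f., last digit at the 10^-1 place).
Difference: 899.733184 g; keep the coarser place, 10^2.
Result: 9 × 10² g.

9 × 10² g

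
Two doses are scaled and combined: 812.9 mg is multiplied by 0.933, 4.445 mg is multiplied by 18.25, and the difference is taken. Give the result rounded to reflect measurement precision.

6.77 × 10^2 mg

812.9 × 0.933 = 758.4357 → 758 mg (3 s.f., last digit at the 10^0 place).
4.445 × 18.25 = 81.12125 → 81.12 mg (4 s.f., last digit at the 10^-2 place).
Difference: 677.31445 mg; keep the coarser place, 10^0.
Result: 6.77 × 10^2 mg.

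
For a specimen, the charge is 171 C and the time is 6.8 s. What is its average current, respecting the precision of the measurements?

25 A

average current = 171 C ÷ 6.8 s = 25.1470588235… A.
171 has 3 significant figures; 6.8 has 2.
Division/multiplication keeps the fewest: 2 significant figures.
Rounded: 25 A.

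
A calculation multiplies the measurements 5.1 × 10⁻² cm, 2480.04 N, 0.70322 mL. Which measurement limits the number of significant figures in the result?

5.1 × 10⁻² cm

5.1 × 10⁻² cm → 2 s.f.; 2480.04 N → 6 s.f.; 0.70322 mL → 5 s.f.
The fewest is 2 significant figures, from 5.1 × 10⁻² cm.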